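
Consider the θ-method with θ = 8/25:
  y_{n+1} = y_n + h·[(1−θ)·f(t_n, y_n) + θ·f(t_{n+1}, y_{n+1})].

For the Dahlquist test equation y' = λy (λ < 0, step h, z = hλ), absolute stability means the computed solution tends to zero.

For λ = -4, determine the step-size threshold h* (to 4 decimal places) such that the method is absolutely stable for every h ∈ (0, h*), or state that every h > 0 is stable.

Test eqn y'=λy, z=hλ:
  y_{n+1} = y_n + z·[17/25·y_n + 8/25·y_{n+1}] ⇒ (1 − 8/25z)y_{n+1} = (1 + 17/25z)y_n
  ⇒ R(z) = (1 + 17/25z)/(1 − 8/25z).

Find x<0 with |R(x)|<1.
x=-0.48: |R|=0.5839
R=−1: 1+17/25x = −1+8/25x ⇒ -9/25x=2 ⇒ x=2/(-9/25)=-5.5556
Confirm numerically:
  x=-3.552: |R|=0.66242 <1
  x=-3.192: |R|=0.57907 <1
  x=-3.144: |R|=0.56724 <1
  x=-6.114: |R|=1.06800 >1
  x=-6.062: |R|=1.06202 >1
Stable set (-5.5556, 0).

(-5.5556,0); λ=-4 ⇒ h* = (50/9)/4 = 1.3889.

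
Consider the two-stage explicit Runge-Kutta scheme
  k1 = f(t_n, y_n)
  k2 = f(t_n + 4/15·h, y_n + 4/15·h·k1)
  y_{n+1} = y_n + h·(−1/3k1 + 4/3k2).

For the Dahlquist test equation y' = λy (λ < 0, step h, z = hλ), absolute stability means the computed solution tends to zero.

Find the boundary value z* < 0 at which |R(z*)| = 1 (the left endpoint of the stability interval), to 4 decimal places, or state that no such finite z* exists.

z* = -2.8125.

Test eqn y'=λy, z=hλ:
  k1=λy_n ⇒ h·k1=z·y_n;  k2=λ(1+4/15z)y_n ⇒ h·k2=z(1+4/15z)y_n
  y_{n+1}/y_n = 1 − 1/3z + 4/3z(1+4/15z) = 1 + z + 16/45z²
  ⇒ R(z) = 1 + z + 16/45z².

Boundary: |R(x)|=1, x<0.
x=-0.44: |R|=0.6288
R=1: x+16/45x²=0 ⇒ x=−45/16=-2.8125; min R=1−1/(4·16/45)=0.2969>−1
Confirm numerically:
  x=-2.604: |R|=0.80696 <1
  x=-1.954: |R|=0.40355 <1
  x=-1.518: |R|=0.30132 <1
  x=-3.411: |R|=1.72586 >1
  x=-3.119: |R|=1.33990 >1
  x=-2.877: |R|=1.06598 >1
Interval (-2.8125, 0).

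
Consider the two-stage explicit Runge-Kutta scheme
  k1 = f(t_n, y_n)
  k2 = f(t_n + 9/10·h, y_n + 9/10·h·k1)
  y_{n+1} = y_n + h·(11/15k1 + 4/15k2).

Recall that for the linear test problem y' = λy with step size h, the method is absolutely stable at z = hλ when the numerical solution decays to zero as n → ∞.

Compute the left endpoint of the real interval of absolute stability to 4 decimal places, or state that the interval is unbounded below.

left endpoint -4.1667.

Set f=λy, z=hλ:
  k1=λy_n ⇒ h·k1=z·y_n;  k2=λ(1+9/10z)y_n ⇒ h·k2=z(1+9/10z)y_n
  y_{n+1}/y_n = 1 + 11/15z + 4/15z(1+9/10z) = 1 + z + 6/25z²
  Hence R(z) = 1 + z + 6/25z².

Find x<0 with |R(x)|<1.
x=-1.73: |R|=0.0117
R=1: x+6/25x²=0 ⇒ x=−25/6=-4.1667; min R=1−1/(4·6/25)=-0.0417>−1
Confirm numerically:
  x=-3.163: |R|=0.23810 <1
  x=-3.059: |R|=0.18680 <1
  x=-2.125: |R|=0.04125 <1
  x=-2.117: |R|=0.04139 <1
  x=-4.390: |R|=1.23530 >1
  x=-4.352: |R|=1.19358 >1
Interval (-4.1667, 0).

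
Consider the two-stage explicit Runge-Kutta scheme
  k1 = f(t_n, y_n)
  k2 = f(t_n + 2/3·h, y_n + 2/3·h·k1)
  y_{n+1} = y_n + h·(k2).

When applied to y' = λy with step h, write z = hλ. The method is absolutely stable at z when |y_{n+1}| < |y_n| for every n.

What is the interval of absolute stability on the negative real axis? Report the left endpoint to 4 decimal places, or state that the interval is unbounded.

Set f=λy, z=hλ:
  k1=λy_n ⇒ h·k1=z·y_n;  k2=λ(1+2/3z)y_n ⇒ h·k2=z(1+2/3z)y_n
  y_{n+1}/y_n = 1 + z(1+2/3z) = 1 + z + 2/3z²
  R(z) = 1 + z + 2/3z².

Need |R(x)|<1, x<0.
x=-1.01: |R|=0.6701
R=1: x+2/3x²=0 ⇒ x=−3/2=-1.5000; min R=1−1/(4·2/3)=0.6250>−1
Confirm numerically:
  x=-1.269: |R|=0.80457 <1
  x=-1.172: |R|=0.74372 <1
  x=-0.736: |R|=0.62513 <1
  x=-1.913: |R|=1.52671 >1
  x=-1.805: |R|=1.36702 >1
Stable set (-1.5000, 0).

(-1.5000, 0).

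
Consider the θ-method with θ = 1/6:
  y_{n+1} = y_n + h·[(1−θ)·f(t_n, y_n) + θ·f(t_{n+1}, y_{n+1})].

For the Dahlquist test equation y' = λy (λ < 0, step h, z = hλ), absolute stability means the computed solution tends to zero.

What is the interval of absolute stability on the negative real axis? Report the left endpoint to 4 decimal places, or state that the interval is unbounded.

(-3.0000, 0).

Test eqn y'=λy, z=hλ:
  y_{n+1} = y_n + z·[5/6·y_n + 1/6·y_{n+1}] ⇒ (1 − 1/6z)y_{n+1} = (1 + 5/6z)y_n
  ⇒ R(z) = (1 + 5/6z)/(1 − 1/6z).

Need |R(x)|<1, x<0.
x=-0.31: |R|=0.7052
R=−1: 1+5/6x = −1+1/6x ⇒ -2/3x=2 ⇒ x=2/(-2/3)=-3.0000
Confirm numerically:
  x=-1.963: |R|=0.47909 <1
  x=-1.805: |R|=0.38757 <1
  x=-1.728: |R|=0.34161 <1
  x=-1.268: |R|=0.04678 <1
  x=-3.252: |R|=1.10895 >1
  x=-3.208: |R|=1.09036 >1
Stable set (-3.0000, 0).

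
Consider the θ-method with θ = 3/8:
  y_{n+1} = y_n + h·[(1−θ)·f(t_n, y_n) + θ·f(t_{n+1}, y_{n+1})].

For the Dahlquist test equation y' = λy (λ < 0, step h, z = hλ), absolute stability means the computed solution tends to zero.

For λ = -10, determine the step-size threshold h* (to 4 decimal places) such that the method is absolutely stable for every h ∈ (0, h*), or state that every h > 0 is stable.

(-8.0000,0); λ=-10 ⇒ h* = (8)/10 = 0.8000.

Test eqn y'=λy, z=hλ:
  y_{n+1} = y_n + z·[5/8·y_n + 3/8·y_{n+1}] ⇒ (1 − 3/8z)y_{n+1} = (1 + 5/8z)y_n
  Hence R(z) = (1 + 5/8z)/(1 − 3/8z).

Need |R(x)|<1, x<0.
x=-1.52: |R|=0.0318
R=−1: 1+5/8x = −1+3/8x ⇒ -1/4x=2 ⇒ x=2/(-1/4)=-8.0000
Confirm numerically:
  x=-6.415: |R|=0.88365 <1
  x=-5.595: |R|=0.80593 <1
  x=-4.323: |R|=0.64929 <1
  x=-8.427: |R|=1.02566 >1
  x=-8.157: |R|=1.00967 >1
Stable set (-8.0000, 0).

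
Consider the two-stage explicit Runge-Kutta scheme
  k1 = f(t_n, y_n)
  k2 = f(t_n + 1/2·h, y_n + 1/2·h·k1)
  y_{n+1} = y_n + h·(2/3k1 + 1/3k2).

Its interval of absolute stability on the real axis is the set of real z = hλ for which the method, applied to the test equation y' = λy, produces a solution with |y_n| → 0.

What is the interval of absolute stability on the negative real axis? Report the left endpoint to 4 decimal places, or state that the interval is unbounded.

With y'=λy (z=hλ):
  k1=λy_n ⇒ h·k1=z·y_n;  k2=λ(1+1/2z)y_n ⇒ h·k2=z(1+1/2z)y_n
  y_{n+1}/y_n = 1 + 2/3z + 1/3z(1+1/2z) = 1 + z + 1/6z²
  Hence R(z) = 1 + z + 1/6z².

Need |R(x)|<1, x<0.
x=-1.22: |R|=0.0281
R=1: x+1/6x²=0 ⇒ x=−6=-6.0000; min R=1−1/(4·1/6)=-0.5000>−1
Confirm numerically:
  x=-3.681: |R|=0.42271 <1
  x=-3.386: |R|=0.47517 <1
  x=-2.745: |R|=0.48916 <1
  x=-6.457: |R|=1.49181 >1
  x=-6.287: |R|=1.30073 >1
  x=-6.084: |R|=1.08518 >1
Stable set (-6.0000, 0).

z∈(-6.0000,0).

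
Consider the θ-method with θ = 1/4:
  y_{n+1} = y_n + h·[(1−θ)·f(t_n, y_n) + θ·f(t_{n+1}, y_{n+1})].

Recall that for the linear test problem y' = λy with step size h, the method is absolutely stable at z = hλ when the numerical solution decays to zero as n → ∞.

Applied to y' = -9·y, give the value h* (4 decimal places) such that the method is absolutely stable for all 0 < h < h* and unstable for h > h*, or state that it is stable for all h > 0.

With y'=λy (z=hλ):
  y_{n+1} = y_n + z·[3/4·y_n + 1/4·y_{n+1}] ⇒ (1 − 1/4z)y_{n+1} = (1 + 3/4z)y_n
  R(z) = (1 + 3/4z)/(1 − 1/4z).

Solve |R(x)|<1 on ℝ⁻.
x=-1.21: |R|=0.0710
R=−1: 1+3/4x = −1+1/4x ⇒ -1/2x=2 ⇒ x=2/(-1/2)=-4.0000
Confirm numerically:
  x=-3.544: |R|=0.87911 <1
  x=-2.964: |R|=0.70247 <1
  x=-2.218: |R|=0.42683 <1
  x=-1.744: |R|=0.21448 <1
  x=-4.314: |R|=1.07554 >1
  x=-4.171: |R|=1.04186 >1
Stable set (-4.0000, 0).

(-4.0000,0); λ=-9 ⇒ h* = (4)/9 = 0.4444.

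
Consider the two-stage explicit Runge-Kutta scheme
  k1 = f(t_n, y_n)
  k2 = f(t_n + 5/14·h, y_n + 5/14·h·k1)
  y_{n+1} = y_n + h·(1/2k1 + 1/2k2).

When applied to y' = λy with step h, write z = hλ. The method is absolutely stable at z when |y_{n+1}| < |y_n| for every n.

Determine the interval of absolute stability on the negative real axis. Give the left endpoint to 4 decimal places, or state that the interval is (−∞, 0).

On y'=λy, z=hλ:
  k1=λy_n ⇒ h·k1=z·y_n;  k2=λ(1+5/14z)y_n ⇒ h·k2=z(1+5/14z)y_n
  y_{n+1}/y_n = 1 + 1/2z + 1/2z(1+5/14z) = 1 + z + 5/28z²
  ⇒ R(z) = 1 + z + 5/28z².

Find x<0 with |R(x)|<1.
x=-1.63: |R|=0.1556
R=1: x+5/28x²=0 ⇒ x=−28/5=-5.6000; min R=1−1/(4·5/28)=-0.4000>−1
Confirm numerically:
  x=-5.360: |R|=0.77029 <1
  x=-5.101: |R|=0.54546 <1
  x=-3.128: |R|=0.38079 <1
  x=-2.315: |R|=0.35800 <1
  x=-6.115: |R|=1.56236 >1
  x=-5.663: |R|=1.06371 >1
  x=-5.642: |R|=1.04232 >1
So |R|<1 on (-5.6000, 0).

z∈(-5.6000,0).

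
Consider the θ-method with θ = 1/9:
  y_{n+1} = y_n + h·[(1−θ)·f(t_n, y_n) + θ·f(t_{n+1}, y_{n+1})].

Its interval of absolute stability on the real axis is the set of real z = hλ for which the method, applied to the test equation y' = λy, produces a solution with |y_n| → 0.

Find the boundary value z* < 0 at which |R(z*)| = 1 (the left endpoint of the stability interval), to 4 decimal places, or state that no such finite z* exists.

Set f=λy, z=hλ:
  y_{n+1} = y_n + z·[8/9·y_n + 1/9·y_{n+1}] ⇒ (1 − 1/9z)y_{n+1} = (1 + 8/9z)y_n
  so R(z) = (1 + 8/9z)/(1 − 1/9z).

Find x<0 with |R(x)|<1.
x=-0.57: |R|=0.4639
R=−1: 1+8/9x = −1+1/9x ⇒ -7/9x=2 ⇒ x=2/(-7/9)=-2.5714
Confirm numerically:
  x=-2.257: |R|=0.80448 <1
  x=-2.097: |R|=0.70073 <1
  x=-1.210: |R|=0.06660 <1
  x=-2.940: |R|=1.21608 >1
  x=-2.614: |R|=1.02566 >1
So |R|<1 on (-2.5714, 0).

left endpoint -2.5714.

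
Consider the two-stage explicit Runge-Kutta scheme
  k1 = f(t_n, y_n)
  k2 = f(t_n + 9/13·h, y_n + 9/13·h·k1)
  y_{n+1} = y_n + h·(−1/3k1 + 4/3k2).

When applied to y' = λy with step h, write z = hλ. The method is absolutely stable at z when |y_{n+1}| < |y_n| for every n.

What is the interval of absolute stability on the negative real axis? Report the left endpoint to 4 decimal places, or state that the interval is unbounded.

z∈(-1.0833,0).

On y'=λy, z=hλ:
  k1=λy_n ⇒ h·k1=z·y_n;  k2=λ(1+9/13z)y_n ⇒ h·k2=z(1+9/13z)y_n
  y_{n+1}/y_n = 1 − 1/3z + 4/3z(1+9/13z) = 1 + z + 12/13z²
  so R(z) = 1 + z + 12/13z².

Need |R(x)|<1, x<0.
x=-1.19: |R|=1.1172
R=1: x+12/13x²=0 ⇒ x=−13/12=-1.0833; min R=1−1/(4·12/13)=0.7292>−1
Confirm numerically:
  x=-0.830: |R|=0.80591 <1
  x=-0.723: |R|=0.75952 <1
  x=-0.650: |R|=0.74000 <1
  x=-1.584: |R|=1.73205 >1
  x=-1.501: |R|=1.57869 >1
Interval (-1.0833, 0).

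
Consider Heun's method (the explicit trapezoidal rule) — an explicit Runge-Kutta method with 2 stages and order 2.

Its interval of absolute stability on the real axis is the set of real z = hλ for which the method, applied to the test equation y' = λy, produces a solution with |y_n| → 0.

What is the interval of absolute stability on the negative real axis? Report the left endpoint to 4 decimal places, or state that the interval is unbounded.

Test eqn y'=λy, z=hλ:
  order 2, 2-stage ⇒ R(z)=1+z+z^2/2
  (e.g. R(-1.55)=0.65125, |R|=0.65125)

Solve |R(x)|<1 on ℝ⁻.
x=-1.55: |R|=0.6513
|R(-1.56)|=0.6568 |R(-0.69)|=0.5481 |R(-0.52)|=0.6152
Bisect:
  x_lo=-2.5802 |R|=1.7485  x_hi=-0.1707 |R|=0.8439
  mid=-1.37542 |R|=0.57047 →hi
  mid=-1.97780 |R|=0.97805 →hi
  mid=-2.27899 |R|=1.31791 →lo
  mid=-2.12840 |R|=1.13664 →lo
  mid=-2.05310 |R|=1.05451 →lo
  mid=-2.01545 |R|=1.01557 →lo
  mid=-1.99663 |R|=0.99663 →hi
  mid=-2.00604 |R|=1.00606 →lo
  mid=-2.00133 |R|=1.00133 →lo
  ...
  [-2.00001,-1.99986] ⇒ x*=-2.0000
Interval (-2.0000, 0).

(-2.0000, 0).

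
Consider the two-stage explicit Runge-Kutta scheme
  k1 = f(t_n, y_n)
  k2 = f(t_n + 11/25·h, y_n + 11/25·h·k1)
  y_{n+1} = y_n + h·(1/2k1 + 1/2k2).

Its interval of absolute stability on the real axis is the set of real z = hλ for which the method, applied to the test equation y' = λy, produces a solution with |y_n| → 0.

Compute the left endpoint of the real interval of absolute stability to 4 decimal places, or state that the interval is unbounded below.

left endpoint -4.5455.

With y'=λy (z=hλ):
  k1=λy_n ⇒ h·k1=z·y_n;  k2=λ(1+11/25z)y_n ⇒ h·k2=z(1+11/25z)y_n
  y_{n+1}/y_n = 1 + 1/2z + 1/2z(1+11/25z) = 1 + z + 11/50z²
  ⇒ R(z) = 1 + z + 11/50z².

Solve |R(x)|<1 on ℝ⁻.
x=-1.24: |R|=0.0983
R=1: x+11/50x²=0 ⇒ x=−50/11=-4.5455; min R=1−1/(4·11/50)=-0.1364>−1
Confirm numerically:
  x=-3.792: |R|=0.37144 <1
  x=-2.936: |R|=0.03958 <1
  x=-2.642: |R|=0.10636 <1
  x=-1.993: |R|=0.11915 <1
  x=-4.793: |R|=1.26103 >1
  x=-4.731: |R|=1.19312 >1
  x=-4.601: |R|=1.05622 >1
Interval (-4.5455, 0).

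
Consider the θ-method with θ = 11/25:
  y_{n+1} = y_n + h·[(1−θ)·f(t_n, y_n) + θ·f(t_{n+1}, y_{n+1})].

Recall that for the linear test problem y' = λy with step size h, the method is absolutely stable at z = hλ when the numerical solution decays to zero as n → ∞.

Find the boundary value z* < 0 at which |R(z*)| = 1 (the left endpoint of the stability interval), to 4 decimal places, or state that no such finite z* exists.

left endpoint -16.6667.

Test eqn y'=λy, z=hλ:
  y_{n+1} = y_n + z·[14/25·y_n + 11/25·y_{n+1}] ⇒ (1 − 11/25z)y_{n+1} = (1 + 14/25z)y_n
  Hence R(z) = (1 + 14/25z)/(1 − 11/25z).

Find x<0 with |R(x)|<1.
x=-1.72: |R|=0.0209
R=−1: 1+14/25x = −1+11/25x ⇒ -3/25x=2 ⇒ x=2/(-3/25)=-16.6667
Confirm numerically:
  x=-16.617: |R|=0.99928 <1
  x=-16.555: |R|=0.99838 <1
  x=-10.652: |R|=0.87308 <1
  x=-17.254: |R|=1.00820 >1
  x=-16.701: |R|=1.00049 >1
Stable set (-16.6667, 0).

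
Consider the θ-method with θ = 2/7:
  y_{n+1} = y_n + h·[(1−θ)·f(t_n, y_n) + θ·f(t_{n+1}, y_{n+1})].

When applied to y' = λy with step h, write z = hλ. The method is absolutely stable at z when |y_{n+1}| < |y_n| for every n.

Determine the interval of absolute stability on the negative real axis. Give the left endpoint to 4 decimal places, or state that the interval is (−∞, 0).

(-4.6667, 0).

On y'=λy, z=hλ:
  y_{n+1} = y_n + z·[5/7·y_n + 2/7·y_{n+1}] ⇒ (1 − 2/7z)y_{n+1} = (1 + 5/7z)y_n
  ⇒ R(z) = (1 + 5/7z)/(1 − 2/7z).

Boundary: |R(x)|=1, x<0.
x=-1.16: |R|=0.1288
R=−1: 1+5/7x = −1+2/7x ⇒ -3/7x=2 ⇒ x=2/(-3/7)=-4.6667
Confirm numerically:
  x=-3.758: |R|=0.81221 <1
  x=-3.366: |R|=0.71585 <1
  x=-2.160: |R|=0.33569 <1
  x=-2.055: |R|=0.29478 <1
  x=-4.877: |R|=1.03766 >1
  x=-4.844: |R|=1.03188 >1
  x=-4.726: |R|=1.01082 >1
Interval (-4.6667, 0).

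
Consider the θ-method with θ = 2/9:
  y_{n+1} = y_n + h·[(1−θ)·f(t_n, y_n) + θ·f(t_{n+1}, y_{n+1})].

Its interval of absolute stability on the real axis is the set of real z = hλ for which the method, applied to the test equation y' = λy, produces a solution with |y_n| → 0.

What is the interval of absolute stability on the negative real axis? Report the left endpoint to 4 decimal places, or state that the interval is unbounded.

(-3.6000, 0).

Test eqn y'=λy, z=hλ:
  y_{n+1} = y_n + z·[7/9·y_n + 2/9·y_{n+1}] ⇒ (1 − 2/9z)y_{n+1} = (1 + 7/9z)y_n
  ⇒ R(z) = (1 + 7/9z)/(1 − 2/9z).

Find x<0 with |R(x)|<1.
x=-0.81: |R|=0.3136
R=−1: 1+7/9x = −1+2/9x ⇒ -5/9x=2 ⇒ x=2/(-5/9)=-3.6000
Confirm numerically:
  x=-3.184: |R|=0.86465 <1
  x=-2.621: |R|=0.65630 <1
  x=-1.853: |R|=0.31253 <1
  x=-1.817: |R|=0.29436 <1
  x=-4.016: |R|=1.12212 >1
  x=-3.695: |R|=1.02898 >1
Interval (-3.6000, 0).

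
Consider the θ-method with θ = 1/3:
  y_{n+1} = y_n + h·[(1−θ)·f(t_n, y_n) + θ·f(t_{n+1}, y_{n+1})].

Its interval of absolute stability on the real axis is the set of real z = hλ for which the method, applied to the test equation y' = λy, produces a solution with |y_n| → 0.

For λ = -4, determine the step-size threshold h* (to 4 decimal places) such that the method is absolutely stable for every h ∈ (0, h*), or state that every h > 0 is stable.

On y'=λy, z=hλ:
  y_{n+1} = y_n + z·[2/3·y_n + 1/3·y_{n+1}] ⇒ (1 − 1/3z)y_{n+1} = (1 + 2/3z)y_n
  so R(z) = (1 + 2/3z)/(1 − 1/3z).

Solve |R(x)|<1 on ℝ⁻.
x=-1.1: |R|=0.1951
R=−1: 1+2/3x = −1+1/3x ⇒ -1/3x=2 ⇒ x=2/(-1/3)=-6.0000
Confirm numerically:
  x=-5.445: |R|=0.93428 <1
  x=-4.555: |R|=0.80874 <1
  x=-4.441: |R|=0.79049 <1
  x=-3.332: |R|=0.57865 <1
  x=-6.408: |R|=1.04337 >1
  x=-6.321: |R|=1.03444 >1
  x=-6.237: |R|=1.02566 >1
So |R|<1 on (-6.0000, 0).

(-6.0000,0); λ=-4 ⇒ h* = (6)/4 = 1.5000.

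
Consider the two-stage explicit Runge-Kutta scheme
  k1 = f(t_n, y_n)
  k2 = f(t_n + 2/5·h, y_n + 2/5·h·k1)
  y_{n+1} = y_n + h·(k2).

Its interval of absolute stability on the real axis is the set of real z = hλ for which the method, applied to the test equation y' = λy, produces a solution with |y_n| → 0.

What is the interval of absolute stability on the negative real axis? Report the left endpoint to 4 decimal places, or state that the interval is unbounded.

(-2.5000, 0).

Set f=λy, z=hλ:
  k1=λy_n ⇒ h·k1=z·y_n;  k2=λ(1+2/5z)y_n ⇒ h·k2=z(1+2/5z)y_n
  y_{n+1}/y_n = 1 + z(1+2/5z) = 1 + z + 2/5z²
  Hence R(z) = 1 + z + 2/5z².

Need |R(x)|<1, x<0.
x=-0.91: |R|=0.4212
R=1: x+2/5x²=0 ⇒ x=−5/2=-2.5000; min R=1−1/(4·2/5)=0.3750>−1
Confirm numerically:
  x=-2.128: |R|=0.68335 <1
  x=-1.979: |R|=0.58758 <1
  x=-1.386: |R|=0.38240 <1
  x=-1.332: |R|=0.37769 <1
  x=-3.011: |R|=1.61545 >1
  x=-2.993: |R|=1.59022 >1
  x=-2.843: |R|=1.39006 >1
Stable set (-2.5000, 0).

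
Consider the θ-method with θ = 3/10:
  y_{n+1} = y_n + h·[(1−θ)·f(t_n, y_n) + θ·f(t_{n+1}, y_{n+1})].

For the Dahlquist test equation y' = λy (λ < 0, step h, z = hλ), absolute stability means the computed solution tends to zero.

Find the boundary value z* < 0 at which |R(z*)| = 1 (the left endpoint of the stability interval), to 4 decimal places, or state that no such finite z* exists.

left endpoint -5.0000.

Set f=λy, z=hλ:
  y_{n+1} = y_n + z·[7/10·y_n + 3/10·y_{n+1}] ⇒ (1 − 3/10z)y_{n+1} = (1 + 7/10z)y_n
  Hence R(z) = (1 + 7/10z)/(1 − 3/10z).

Boundary: |R(x)|=1, x<0.
x=-0.72: |R|=0.4079
R=−1: 1+7/10x = −1+3/10x ⇒ -2/5x=2 ⇒ x=2/(-2/5)=-5.0000
Confirm numerically:
  x=-4.096: |R|=0.83776 <1
  x=-2.467: |R|=0.41773 <1
  x=-2.163: |R|=0.31178 <1
  x=-5.553: |R|=1.08297 >1
  x=-5.482: |R|=1.07290 >1
Interval (-5.0000, 0).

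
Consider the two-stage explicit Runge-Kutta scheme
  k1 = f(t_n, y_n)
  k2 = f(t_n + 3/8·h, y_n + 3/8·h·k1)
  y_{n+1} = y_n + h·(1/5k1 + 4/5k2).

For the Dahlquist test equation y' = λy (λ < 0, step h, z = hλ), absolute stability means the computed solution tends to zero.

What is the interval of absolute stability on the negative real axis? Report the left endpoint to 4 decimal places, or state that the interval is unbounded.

(-3.3333, 0).

On y'=λy, z=hλ:
  k1=λy_n ⇒ h·k1=z·y_n;  k2=λ(1+3/8z)y_n ⇒ h·k2=z(1+3/8z)y_n
  y_{n+1}/y_n = 1 + 1/5z + 4/5z(1+3/8z) = 1 + z + 3/10z²
  ⇒ R(z) = 1 + z + 3/10z².

Find x<0 with |R(x)|<1.
x=-0.52: |R|=0.5611
R=1: x+3/10x²=0 ⇒ x=−10/3=-3.3333; min R=1−1/(4·3/10)=0.1667>−1
Confirm numerically:
  x=-2.158: |R|=0.23909 <1
  x=-2.101: |R|=0.22326 <1
  x=-1.909: |R|=0.18428 <1
  x=-1.384: |R|=0.19064 <1
  x=-3.931: |R|=1.70483 >1
  x=-3.865: |R|=1.61647 >1
  x=-3.717: |R|=1.42783 >1
Interval (-3.3333, 0).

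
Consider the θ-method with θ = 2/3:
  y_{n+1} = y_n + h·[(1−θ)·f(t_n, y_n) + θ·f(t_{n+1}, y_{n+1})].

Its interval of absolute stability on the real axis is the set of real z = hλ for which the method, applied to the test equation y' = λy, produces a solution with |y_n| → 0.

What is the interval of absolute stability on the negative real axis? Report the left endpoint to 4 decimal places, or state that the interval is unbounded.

With y'=λy (z=hλ):
  y_{n+1} = y_n + z·[1/3·y_n + 2/3·y_{n+1}] ⇒ (1 − 2/3z)y_{n+1} = (1 + 1/3z)y_n
  ⇒ R(z) = (1 + 1/3z)/(1 − 2/3z).

Boundary: |R(x)|=1, x<0.
x=-1.68: |R|=0.2075
x=-2: |R|=0.1429
x=-10: |R|=0.3043
x=-100: |R|=0.4778
θ=2/3≥1/2 ⇒ |1+1/3x|<|1−2/3x| ∀x<0 ⇒ interval (−∞,0).

unbounded; (−∞, 0).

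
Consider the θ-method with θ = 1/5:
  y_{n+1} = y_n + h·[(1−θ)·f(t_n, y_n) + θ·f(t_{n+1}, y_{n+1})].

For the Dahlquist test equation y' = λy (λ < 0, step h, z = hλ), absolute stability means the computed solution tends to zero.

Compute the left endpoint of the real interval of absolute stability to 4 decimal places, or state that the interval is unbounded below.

z* = -3.3333.

Set f=λy, z=hλ:
  y_{n+1} = y_n + z·[4/5·y_n + 1/5·y_{n+1}] ⇒ (1 − 1/5z)y_{n+1} = (1 + 4/5z)y_n
  so R(z) = (1 + 4/5z)/(1 − 1/5z).

Boundary: |R(x)|=1, x<0.
x=-1.3: |R|=0.0317
R=−1: 1+4/5x = −1+1/5x ⇒ -3/5x=2 ⇒ x=2/(-3/5)=-3.3333
Confirm numerically:
  x=-3.081: |R|=0.90632 <1
  x=-2.795: |R|=0.79282 <1
  x=-2.546: |R|=0.68699 <1
  x=-2.057: |R|=0.45742 <1
  x=-3.606: |R|=1.09505 >1
  x=-3.566: |R|=1.08148 >1
  x=-3.519: |R|=1.06538 >1
Interval (-3.3333, 0).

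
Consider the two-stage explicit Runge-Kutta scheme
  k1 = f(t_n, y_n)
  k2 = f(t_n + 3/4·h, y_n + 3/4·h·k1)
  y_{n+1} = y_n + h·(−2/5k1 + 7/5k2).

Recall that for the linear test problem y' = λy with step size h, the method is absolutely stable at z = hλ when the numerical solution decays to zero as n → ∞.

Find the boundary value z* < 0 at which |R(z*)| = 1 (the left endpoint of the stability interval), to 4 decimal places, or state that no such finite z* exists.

With y'=λy (z=hλ):
  k1=λy_n ⇒ h·k1=z·y_n;  k2=λ(1+3/4z)y_n ⇒ h·k2=z(1+3/4z)y_n
  y_{n+1}/y_n = 1 − 2/5z + 7/5z(1+3/4z) = 1 + z + 21/20z²
  R(z) = 1 + z + 21/20z².

Boundary: |R(x)|=1, x<0.
x=-0.33: |R|=0.7843
R=1: x+21/20x²=0 ⇒ x=−20/21=-0.9524; min R=1−1/(4·21/20)=0.7619>−1
Confirm numerically:
  x=-0.765: |R|=0.84949 <1
  x=-0.649: |R|=0.79326 <1
  x=-0.587: |R|=0.77480 <1
  x=-1.551: |R|=1.97488 >1
  x=-1.099: |R|=1.16919 >1
Stable set (-0.9524, 0).

z* = -0.9524.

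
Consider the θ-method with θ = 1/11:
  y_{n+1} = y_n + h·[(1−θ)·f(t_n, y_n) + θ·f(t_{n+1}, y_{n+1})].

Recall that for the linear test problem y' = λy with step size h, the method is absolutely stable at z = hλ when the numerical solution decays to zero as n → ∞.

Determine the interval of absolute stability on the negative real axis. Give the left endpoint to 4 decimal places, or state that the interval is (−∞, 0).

z∈(-2.4444,0).

Test eqn y'=λy, z=hλ:
  y_{n+1} = y_n + z·[10/11·y_n + 1/11·y_{n+1}] ⇒ (1 − 1/11z)y_{n+1} = (1 + 10/11z)y_n
  ⇒ R(z) = (1 + 10/11z)/(1 − 1/11z).

Boundary: |R(x)|=1, x<0.
x=-1.75: |R|=0.5098
R=−1: 1+10/11x = −1+1/11x ⇒ -9/11x=2 ⇒ x=2/(-9/11)=-2.4444
Confirm numerically:
  x=-1.924: |R|=0.63757 <1
  x=-1.884: |R|=0.60851 <1
  x=-1.035: |R|=0.05401 <1
  x=-2.816: |R|=1.24204 >1
  x=-2.782: |R|=1.22043 >1
Stable set (-2.4444, 0).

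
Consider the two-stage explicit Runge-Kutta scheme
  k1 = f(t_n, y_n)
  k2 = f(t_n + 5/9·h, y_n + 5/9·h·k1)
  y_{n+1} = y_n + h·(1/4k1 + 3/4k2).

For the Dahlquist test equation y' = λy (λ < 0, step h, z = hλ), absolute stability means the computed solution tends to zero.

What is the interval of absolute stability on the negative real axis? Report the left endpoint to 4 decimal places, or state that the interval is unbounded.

(-2.4000, 0).

Test eqn y'=λy, z=hλ:
  k1=λy_n ⇒ h·k1=z·y_n;  k2=λ(1+5/9z)y_n ⇒ h·k2=z(1+5/9z)y_n
  y_{n+1}/y_n = 1 + 1/4z + 3/4z(1+5/9z) = 1 + z + 5/12z²
  Hence R(z) = 1 + z + 5/12z².

Solve |R(x)|<1 on ℝ⁻.
x=-1.43: |R|=0.4220
R=1: x+5/12x²=0 ⇒ x=−12/5=-2.4000; min R=1−1/(4·5/12)=0.4000>−1
Confirm numerically:
  x=-2.149: |R|=0.77525 <1
  x=-2.004: |R|=0.66934 <1
  x=-1.858: |R|=0.58040 <1
  x=-1.267: |R|=0.40187 <1
  x=-2.918: |R|=1.62980 >1
  x=-2.728: |R|=1.37283 >1
  x=-2.573: |R|=1.18547 >1
Interval (-2.4000, 0).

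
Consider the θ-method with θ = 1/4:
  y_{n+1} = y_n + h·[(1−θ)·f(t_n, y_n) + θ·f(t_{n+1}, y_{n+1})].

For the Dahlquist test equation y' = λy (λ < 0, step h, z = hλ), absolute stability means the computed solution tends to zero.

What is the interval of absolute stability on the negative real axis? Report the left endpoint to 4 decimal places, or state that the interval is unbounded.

Test eqn y'=λy, z=hλ:
  y_{n+1} = y_n + z·[3/4·y_n + 1/4·y_{n+1}] ⇒ (1 − 1/4z)y_{n+1} = (1 + 3/4z)y_n
  ⇒ R(z) = (1 + 3/4z)/(1 − 1/4z).

Find x<0 with |R(x)|<1.
x=-1.46: |R|=0.0696
R=−1: 1+3/4x = −1+1/4x ⇒ -1/2x=2 ⇒ x=2/(-1/2)=-4.0000
Confirm numerically:
  x=-3.532: |R|=0.87573 <1
  x=-2.457: |R|=0.52207 <1
  x=-1.903: |R|=0.28951 <1
  x=-4.380: |R|=1.09069 >1
  x=-4.168: |R|=1.04114 >1
Interval (-4.0000, 0).

(-4.0000, 0).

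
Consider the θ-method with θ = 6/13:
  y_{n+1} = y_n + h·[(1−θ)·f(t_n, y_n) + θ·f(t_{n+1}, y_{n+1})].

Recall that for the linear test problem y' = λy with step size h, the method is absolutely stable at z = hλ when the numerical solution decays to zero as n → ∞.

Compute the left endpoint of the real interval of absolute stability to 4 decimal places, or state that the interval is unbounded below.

z* = -26.0000.

Set f=λy, z=hλ:
  y_{n+1} = y_n + z·[7/13·y_n + 6/13·y_{n+1}] ⇒ (1 − 6/13z)y_{n+1} = (1 + 7/13z)y_n
  ⇒ R(z) = (1 + 7/13z)/(1 − 6/13z).

Boundary: |R(x)|=1, x<0.
x=-1: |R|=0.3158
R=−1: 1+7/13x = −1+6/13x ⇒ -1/13x=2 ⇒ x=2/(-1/13)=-26.0000
Confirm numerically:
  x=-25.568: |R|=0.99740 <1
  x=-18.702: |R|=0.94171 <1
  x=-14.011: |R|=0.87649 <1
  x=-26.459: |R|=1.00267 >1
  x=-26.386: |R|=1.00225 >1
So |R|<1 on (-26.0000, 0).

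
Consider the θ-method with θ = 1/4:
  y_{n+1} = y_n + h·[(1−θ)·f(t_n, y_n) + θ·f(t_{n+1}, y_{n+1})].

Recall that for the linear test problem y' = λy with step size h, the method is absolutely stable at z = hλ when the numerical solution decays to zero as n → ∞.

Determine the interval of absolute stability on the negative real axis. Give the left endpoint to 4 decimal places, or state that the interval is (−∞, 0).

z∈(-4.0000,0).

On y'=λy, z=hλ:
  y_{n+1} = y_n + z·[3/4·y_n + 1/4·y_{n+1}] ⇒ (1 − 1/4z)y_{n+1} = (1 + 3/4z)y_n
  ⇒ R(z) = (1 + 3/4z)/(1 − 1/4z).

Boundary: |R(x)|=1, x<0.
x=-1.35: |R|=0.0093
R=−1: 1+3/4x = −1+1/4x ⇒ -1/2x=2 ⇒ x=2/(-1/2)=-4.0000
Confirm numerically:
  x=-3.939: |R|=0.98463 <1
  x=-3.588: |R|=0.89141 <1
  x=-2.996: |R|=0.71298 <1
  x=-4.390: |R|=1.09297 >1
  x=-4.351: |R|=1.08406 >1
Interval (-4.0000, 0).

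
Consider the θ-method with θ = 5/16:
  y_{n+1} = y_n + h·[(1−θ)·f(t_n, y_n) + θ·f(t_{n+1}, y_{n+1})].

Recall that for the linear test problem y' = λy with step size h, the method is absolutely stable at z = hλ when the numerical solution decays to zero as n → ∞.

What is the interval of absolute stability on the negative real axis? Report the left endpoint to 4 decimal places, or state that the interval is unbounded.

With y'=λy (z=hλ):
  y_{n+1} = y_n + z·[11/16·y_n + 5/16·y_{n+1}] ⇒ (1 − 5/16z)y_{n+1} = (1 + 11/16z)y_n
  Hence R(z) = (1 + 11/16z)/(1 − 5/16z).

Boundary: |R(x)|=1, x<0.
x=-1.27: |R|=0.0908
R=−1: 1+11/16x = −1+5/16x ⇒ -3/8x=2 ⇒ x=2/(-3/8)=-5.3333
Confirm numerically:
  x=-4.658: |R|=0.89687 <1
  x=-4.109: |R|=0.79899 <1
  x=-3.832: |R|=0.74380 <1
  x=-3.597: |R|=0.69345 <1
  x=-5.679: |R|=1.04672 >1
  x=-5.475: |R|=1.01960 >1
  x=-5.431: |R|=1.01358 >1
Interval (-5.3333, 0).

z∈(-5.3333,0).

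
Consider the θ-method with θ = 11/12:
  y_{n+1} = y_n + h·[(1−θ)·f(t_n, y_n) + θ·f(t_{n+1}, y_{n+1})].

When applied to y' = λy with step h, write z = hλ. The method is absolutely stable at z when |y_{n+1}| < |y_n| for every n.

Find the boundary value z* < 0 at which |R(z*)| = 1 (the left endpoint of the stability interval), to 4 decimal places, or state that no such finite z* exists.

Set f=λy, z=hλ:
  y_{n+1} = y_n + z·[1/12·y_n + 11/12·y_{n+1}] ⇒ (1 − 11/12z)y_{n+1} = (1 + 1/12z)y_n
  Hence R(z) = (1 + 1/12z)/(1 − 11/12z).

Solve |R(x)|<1 on ℝ⁻.
x=-1.33: |R|=0.4007
x=-2: |R|=0.2941
x=-10: |R|=0.0164
x=-100: |R|=0.0791
θ=11/12≥1/2 ⇒ |1+1/12x|<|1−11/12x| ∀x<0 ⇒ stable on all of ℝ⁻.

interval (−∞, 0).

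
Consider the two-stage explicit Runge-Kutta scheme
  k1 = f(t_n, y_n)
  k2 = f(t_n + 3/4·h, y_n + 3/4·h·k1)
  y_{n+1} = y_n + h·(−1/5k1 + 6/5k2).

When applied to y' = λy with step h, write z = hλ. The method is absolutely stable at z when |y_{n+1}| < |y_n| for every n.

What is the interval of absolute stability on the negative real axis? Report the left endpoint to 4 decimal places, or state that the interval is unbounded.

On y'=λy, z=hλ:
  k1=λy_n ⇒ h·k1=z·y_n;  k2=λ(1+3/4z)y_n ⇒ h·k2=z(1+3/4z)y_n
  y_{n+1}/y_n = 1 − 1/5z + 6/5z(1+3/4z) = 1 + z + 9/10z²
  Hence R(z) = 1 + z + 9/10z².

Solve |R(x)|<1 on ℝ⁻.
x=-0.89: |R|=0.8229
R=1: x+9/10x²=0 ⇒ x=−10/9=-1.1111; min R=1−1/(4·9/10)=0.7222>−1
Confirm numerically:
  x=-1.074: |R|=0.96413 <1
  x=-1.018: |R|=0.91469 <1
  x=-0.995: |R|=0.89602 <1
  x=-0.497: |R|=0.72531 <1
  x=-1.695: |R|=1.89072 >1
  x=-1.429: |R|=1.40884 >1
So |R|<1 on (-1.1111, 0).

(-1.1111, 0).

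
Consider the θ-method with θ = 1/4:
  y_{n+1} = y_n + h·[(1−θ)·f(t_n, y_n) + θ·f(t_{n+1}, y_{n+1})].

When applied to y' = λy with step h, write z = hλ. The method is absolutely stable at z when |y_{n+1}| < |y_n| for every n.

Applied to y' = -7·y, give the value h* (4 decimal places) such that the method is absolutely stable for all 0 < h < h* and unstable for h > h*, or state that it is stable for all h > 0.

(-4.0000,0); λ=-7 ⇒ h* = (4)/7 = 0.5714.

Set f=λy, z=hλ:
  y_{n+1} = y_n + z·[3/4·y_n + 1/4·y_{n+1}] ⇒ (1 − 1/4z)y_{n+1} = (1 + 3/4z)y_n
  ⇒ R(z) = (1 + 3/4z)/(1 − 1/4z).

Find x<0 with |R(x)|<1.
x=-1.3: |R|=0.0189
R=−1: 1+3/4x = −1+1/4x ⇒ -1/2x=2 ⇒ x=2/(-1/2)=-4.0000
Confirm numerically:
  x=-2.783: |R|=0.64116 <1
  x=-2.750: |R|=0.62963 <1
  x=-1.637: |R|=0.16161 <1
  x=-4.444: |R|=1.10516 >1
  x=-4.249: |R|=1.06037 >1
  x=-4.144: |R|=1.03536 >1
So |R|<1 on (-4.0000, 0).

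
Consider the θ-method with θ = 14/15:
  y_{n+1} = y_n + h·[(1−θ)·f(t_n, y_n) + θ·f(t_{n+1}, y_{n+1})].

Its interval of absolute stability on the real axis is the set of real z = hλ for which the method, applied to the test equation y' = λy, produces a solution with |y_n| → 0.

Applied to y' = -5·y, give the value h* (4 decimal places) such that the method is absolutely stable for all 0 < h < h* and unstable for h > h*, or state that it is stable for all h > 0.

With y'=λy (z=hλ):
  y_{n+1} = y_n + z·[1/15·y_n + 14/15·y_{n+1}] ⇒ (1 − 14/15z)y_{n+1} = (1 + 1/15z)y_n
  so R(z) = (1 + 1/15z)/(1 − 14/15z).

Solve |R(x)|<1 on ℝ⁻.
x=-1.38: |R|=0.3969
x=-2: |R|=0.3023
x=-10: |R|=0.0323
x=-100: |R|=0.0601
θ=14/15≥1/2 ⇒ |1+1/15x|<|1−14/15x| ∀x<0 ⇒ interval (−∞,0).

interval (−∞, 0). Any h>0 works for λ=-5.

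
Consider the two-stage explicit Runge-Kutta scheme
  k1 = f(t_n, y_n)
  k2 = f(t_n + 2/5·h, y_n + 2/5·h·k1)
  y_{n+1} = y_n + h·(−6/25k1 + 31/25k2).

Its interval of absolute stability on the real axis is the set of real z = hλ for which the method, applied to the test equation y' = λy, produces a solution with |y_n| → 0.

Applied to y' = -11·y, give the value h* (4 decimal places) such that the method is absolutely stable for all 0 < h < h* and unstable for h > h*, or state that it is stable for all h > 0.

(-2.0161,0); λ=-11 ⇒ h* = (125/62)/11 = 0.1833.

On y'=λy, z=hλ:
  k1=λy_n ⇒ h·k1=z·y_n;  k2=λ(1+2/5z)y_n ⇒ h·k2=z(1+2/5z)y_n
  y_{n+1}/y_n = 1 − 6/25z + 31/25z(1+2/5z) = 1 + z + 62/125z²
  Hence R(z) = 1 + z + 62/125z².

Find x<0 with |R(x)|<1.
x=-0.66: |R|=0.5561
R=1: x+62/125x²=0 ⇒ x=−125/62=-2.0161; min R=1−1/(4·62/125)=0.4960>−1
Confirm numerically:
  x=-1.262: |R|=0.52795 <1
  x=-1.025: |R|=0.49611 <1
  x=-1.013: |R|=0.49598 <1
  x=-2.358: |R|=1.39984 >1
  x=-2.260: |R|=1.27337 >1
  x=-2.257: |R|=1.26965 >1
Interval (-2.0161, 0).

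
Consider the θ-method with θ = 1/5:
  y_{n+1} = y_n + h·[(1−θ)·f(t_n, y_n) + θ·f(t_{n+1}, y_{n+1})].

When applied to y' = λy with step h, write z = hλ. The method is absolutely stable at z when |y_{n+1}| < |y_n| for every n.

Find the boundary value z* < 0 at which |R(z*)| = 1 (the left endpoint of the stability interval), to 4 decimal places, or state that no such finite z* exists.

With y'=λy (z=hλ):
  y_{n+1} = y_n + z·[4/5·y_n + 1/5·y_{n+1}] ⇒ (1 − 1/5z)y_{n+1} = (1 + 4/5z)y_n
  ⇒ R(z) = (1 + 4/5z)/(1 − 1/5z).

Need |R(x)|<1, x<0.
x=-1.22: |R|=0.0193
R=−1: 1+4/5x = −1+1/5x ⇒ -3/5x=2 ⇒ x=2/(-3/5)=-3.3333
Confirm numerically:
  x=-2.755: |R|=0.77627 <1
  x=-2.359: |R|=0.60280 <1
  x=-1.359: |R|=0.06856 <1
  x=-3.867: |R|=1.18056 >1
  x=-3.620: |R|=1.09977 >1
  x=-3.390: |R|=1.02026 >1
Interval (-3.3333, 0).

z* = -3.3333.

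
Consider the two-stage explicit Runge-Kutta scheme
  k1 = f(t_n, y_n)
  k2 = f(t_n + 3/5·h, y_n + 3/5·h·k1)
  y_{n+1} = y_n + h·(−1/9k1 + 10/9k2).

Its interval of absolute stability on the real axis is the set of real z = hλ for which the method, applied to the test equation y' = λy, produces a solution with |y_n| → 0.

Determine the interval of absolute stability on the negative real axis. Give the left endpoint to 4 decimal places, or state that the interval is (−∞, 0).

Set f=λy, z=hλ:
  k1=λy_n ⇒ h·k1=z·y_n;  k2=λ(1+3/5z)y_n ⇒ h·k2=z(1+3/5z)y_n
  y_{n+1}/y_n = 1 − 1/9z + 10/9z(1+3/5z) = 1 + z + 2/3z²
  Hence R(z) = 1 + z + 2/3z².

Boundary: |R(x)|=1, x<0.
x=-1.05: |R|=0.6850
R=1: x+2/3x²=0 ⇒ x=−3/2=-1.5000; min R=1−1/(4·2/3)=0.6250>−1
Confirm numerically:
  x=-1.275: |R|=0.80875 <1
  x=-1.198: |R|=0.75880 <1
  x=-0.758: |R|=0.62504 <1
  x=-0.640: |R|=0.63307 <1
  x=-2.078: |R|=1.80072 >1
  x=-1.750: |R|=1.29167 >1
  x=-1.685: |R|=1.20782 >1
Interval (-1.5000, 0).

(-1.5000, 0).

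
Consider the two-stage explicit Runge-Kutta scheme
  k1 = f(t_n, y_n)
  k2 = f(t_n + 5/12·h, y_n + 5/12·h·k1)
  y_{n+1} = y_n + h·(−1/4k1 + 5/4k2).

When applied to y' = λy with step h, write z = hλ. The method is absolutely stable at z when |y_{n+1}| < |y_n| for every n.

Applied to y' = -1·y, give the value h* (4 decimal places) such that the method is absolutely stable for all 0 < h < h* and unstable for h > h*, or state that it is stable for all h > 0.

(-1.9200,0); λ=-1 ⇒ h* = (48/25)/1 = 1.9200.

On y'=λy, z=hλ:
  k1=λy_n ⇒ h·k1=z·y_n;  k2=λ(1+5/12z)y_n ⇒ h·k2=z(1+5/12z)y_n
  y_{n+1}/y_n = 1 − 1/4z + 5/4z(1+5/12z) = 1 + z + 25/48z²
  ⇒ R(z) = 1 + z + 25/48z².

Solve |R(x)|<1 on ℝ⁻.
x=-0.61: |R|=0.5838
R=1: x+25/48x²=0 ⇒ x=−48/25=-1.9200; min R=1−1/(4·25/48)=0.5200>−1
Confirm numerically:
  x=-1.831: |R|=0.91513 <1
  x=-1.387: |R|=0.61496 <1
  x=-1.248: |R|=0.56320 <1
  x=-0.783: |R|=0.53632 <1
  x=-2.322: |R|=1.48617 >1
  x=-2.243: |R|=1.37734 >1
  x=-1.960: |R|=1.04083 >1
So |R|<1 on (-1.9200, 0).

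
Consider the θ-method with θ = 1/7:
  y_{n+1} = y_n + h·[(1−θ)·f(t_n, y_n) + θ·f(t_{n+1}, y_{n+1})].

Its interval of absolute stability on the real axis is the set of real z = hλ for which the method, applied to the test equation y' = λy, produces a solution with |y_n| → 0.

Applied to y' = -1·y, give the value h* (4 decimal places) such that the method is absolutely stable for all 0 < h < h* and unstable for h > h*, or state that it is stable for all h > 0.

(-2.8000,0); λ=-1 ⇒ h* = (14/5)/1 = 2.8000.

Test eqn y'=λy, z=hλ:
  y_{n+1} = y_n + z·[6/7·y_n + 1/7·y_{n+1}] ⇒ (1 − 1/7z)y_{n+1} = (1 + 6/7z)y_n
  R(z) = (1 + 6/7z)/(1 − 1/7z).

Find x<0 with |R(x)|<1.
x=-0.5: |R|=0.5333
R=−1: 1+6/7x = −1+1/7x ⇒ -5/7x=2 ⇒ x=2/(-5/7)=-2.8000
Confirm numerically:
  x=-2.468: |R|=0.82467 <1
  x=-1.159: |R|=0.00564 <1
  x=-1.120: |R|=0.03448 <1
  x=-3.255: |R|=1.22184 >1
  x=-2.990: |R|=1.09510 >1
  x=-2.940: |R|=1.07042 >1
Interval (-2.8000, 0).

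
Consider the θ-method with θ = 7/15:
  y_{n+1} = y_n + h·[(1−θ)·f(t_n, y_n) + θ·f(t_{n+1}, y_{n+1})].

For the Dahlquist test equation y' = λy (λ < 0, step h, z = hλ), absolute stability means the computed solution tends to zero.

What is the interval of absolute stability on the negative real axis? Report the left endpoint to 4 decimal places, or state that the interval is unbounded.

Set f=λy, z=hλ:
  y_{n+1} = y_n + z·[8/15·y_n + 7/15·y_{n+1}] ⇒ (1 − 7/15z)y_{n+1} = (1 + 8/15z)y_n
  R(z) = (1 + 8/15z)/(1 − 7/15z).

Boundary: |R(x)|=1, x<0.
x=-1.61: |R|=0.0807
R=−1: 1+8/15x = −1+7/15x ⇒ -1/15x=2 ⇒ x=2/(-1/15)=-30.0000
Confirm numerically:
  x=-28.148: |R|=0.99127 <1
  x=-27.845: |R|=0.98973 <1
  x=-25.168: |R|=0.97472 <1
  x=-30.495: |R|=1.00217 >1
  x=-30.323: |R|=1.00142 >1
  x=-30.103: |R|=1.00046 >1
Interval (-30.0000, 0).

z∈(-30.0000,0).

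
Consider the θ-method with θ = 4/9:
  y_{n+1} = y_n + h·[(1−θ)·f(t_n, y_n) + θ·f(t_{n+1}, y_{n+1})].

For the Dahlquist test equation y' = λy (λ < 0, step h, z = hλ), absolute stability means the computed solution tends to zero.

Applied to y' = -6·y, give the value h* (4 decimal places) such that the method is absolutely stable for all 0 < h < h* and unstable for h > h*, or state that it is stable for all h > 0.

(-18.0000,0); λ=-6 ⇒ h* = (18)/6 = 3.0000.

On y'=λy, z=hλ:
  y_{n+1} = y_n + z·[5/9·y_n + 4/9·y_{n+1}] ⇒ (1 − 4/9z)y_{n+1} = (1 + 5/9z)y_n
  R(z) = (1 + 5/9z)/(1 − 4/9z).

Need |R(x)|<1, x<0.
x=-0.42: |R|=0.6461
R=−1: 1+5/9x = −1+4/9x ⇒ -1/9x=2 ⇒ x=2/(-1/9)=-18.0000
Confirm numerically:
  x=-15.389: |R|=0.96299 <1
  x=-12.253: |R|=0.90093 <1
  x=-10.928: |R|=0.86584 <1
  x=-10.182: |R|=0.84278 <1
  x=-18.478: |R|=1.00577 >1
  x=-18.117: |R|=1.00144 >1
  x=-18.063: |R|=1.00078 >1
So |R|<1 on (-18.0000, 0).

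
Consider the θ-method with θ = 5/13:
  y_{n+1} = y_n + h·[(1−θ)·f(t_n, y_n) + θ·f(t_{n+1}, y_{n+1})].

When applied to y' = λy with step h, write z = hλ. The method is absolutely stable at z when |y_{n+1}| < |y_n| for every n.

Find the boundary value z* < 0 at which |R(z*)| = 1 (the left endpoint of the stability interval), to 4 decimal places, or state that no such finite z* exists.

On y'=λy, z=hλ:
  y_{n+1} = y_n + z·[8/13·y_n + 5/13·y_{n+1}] ⇒ (1 − 5/13z)y_{n+1} = (1 + 8/13z)y_n
  ⇒ R(z) = (1 + 8/13z)/(1 − 5/13z).

Find x<0 with |R(x)|<1.
x=-1.25: |R|=0.1558
R=−1: 1+8/13x = −1+5/13x ⇒ -3/13x=2 ⇒ x=2/(-3/13)=-8.6667
Confirm numerically:
  x=-7.720: |R|=0.94496 <1
  x=-7.442: |R|=0.92683 <1
  x=-5.104: |R|=0.72253 <1
  x=-9.228: |R|=1.02847 >1
  x=-9.212: |R|=1.02770 >1
  x=-8.872: |R|=1.01074 >1
So |R|<1 on (-8.6667, 0).

left endpoint -8.6667.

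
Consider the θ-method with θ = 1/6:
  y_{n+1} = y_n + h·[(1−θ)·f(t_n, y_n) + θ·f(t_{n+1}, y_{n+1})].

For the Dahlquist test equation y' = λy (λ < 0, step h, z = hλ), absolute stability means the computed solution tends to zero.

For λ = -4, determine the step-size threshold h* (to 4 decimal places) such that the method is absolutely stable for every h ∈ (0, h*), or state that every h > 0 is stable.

(-3.0000,0); λ=-4 ⇒ h* = (3)/4 = 0.7500.

On y'=λy, z=hλ:
  y_{n+1} = y_n + z·[5/6·y_n + 1/6·y_{n+1}] ⇒ (1 − 1/6z)y_{n+1} = (1 + 5/6z)y_n
  Hence R(z) = (1 + 5/6z)/(1 − 1/6z).

Need |R(x)|<1, x<0.
x=-0.78: |R|=0.3097
R=−1: 1+5/6x = −1+1/6x ⇒ -2/3x=2 ⇒ x=2/(-2/3)=-3.0000
Confirm numerically:
  x=-2.437: |R|=0.73308 <1
  x=-2.031: |R|=0.51737 <1
  x=-1.670: |R|=0.30639 <1
  x=-1.501: |R|=0.20064 <1
  x=-3.577: |R|=1.24099 >1
  x=-3.055: |R|=1.02430 >1
Stable set (-3.0000, 0).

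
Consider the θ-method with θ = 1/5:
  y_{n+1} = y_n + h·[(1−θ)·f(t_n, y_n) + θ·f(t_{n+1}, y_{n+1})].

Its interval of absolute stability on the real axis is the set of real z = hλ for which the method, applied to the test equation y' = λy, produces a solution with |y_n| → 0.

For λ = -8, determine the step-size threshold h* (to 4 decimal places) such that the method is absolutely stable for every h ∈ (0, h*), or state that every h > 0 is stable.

Set f=λy, z=hλ:
  y_{n+1} = y_n + z·[4/5·y_n + 1/5·y_{n+1}] ⇒ (1 − 1/5z)y_{n+1} = (1 + 4/5z)y_n
  R(z) = (1 + 4/5z)/(1 − 1/5z).

Boundary: |R(x)|=1, x<0.
x=-1.11: |R|=0.0917
R=−1: 1+4/5x = −1+1/5x ⇒ -3/5x=2 ⇒ x=2/(-3/5)=-3.3333
Confirm numerically:
  x=-3.264: |R|=0.97483 <1
  x=-2.412: |R|=0.62709 <1
  x=-2.198: |R|=0.52681 <1
  x=-1.630: |R|=0.22926 <1
  x=-3.471: |R|=1.04875 >1
  x=-3.355: |R|=1.00778 >1
So |R|<1 on (-3.3333, 0).

(-3.3333,0); λ=-8 ⇒ h* = (10/3)/8 = 0.4167.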